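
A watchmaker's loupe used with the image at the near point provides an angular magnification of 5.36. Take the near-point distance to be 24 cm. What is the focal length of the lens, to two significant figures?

5.5 cm

For the image at the near point, M = 1 + D/f.
f = D/(M - 1) = 24/(5.36 - 1) = 5.505 cm.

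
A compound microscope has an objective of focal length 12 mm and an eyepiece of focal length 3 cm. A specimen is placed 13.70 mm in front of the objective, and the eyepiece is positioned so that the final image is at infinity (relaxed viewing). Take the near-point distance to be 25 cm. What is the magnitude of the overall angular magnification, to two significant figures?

Convert to cm: f_obj = 12 mm = 1.2 cm; d_o = 13.70 mm = 1.37 cm.
Objective: 1/d_i = 1/f_obj - 1/d_o = 1/1.2 - 1/1.37 = 0.10341 cm^-1, so d_i = 9.671 cm.
m_obj = -d_i/d_o = -9.671/1.37 = -7.059.
Eyepiece angular magnification (image at infinity): M_eye = D/f_e = 25/3 = 8.333.
Overall M = m_obj x M_eye = (-7.059)(8.333) = -58.82.
|M| = 58.82.

59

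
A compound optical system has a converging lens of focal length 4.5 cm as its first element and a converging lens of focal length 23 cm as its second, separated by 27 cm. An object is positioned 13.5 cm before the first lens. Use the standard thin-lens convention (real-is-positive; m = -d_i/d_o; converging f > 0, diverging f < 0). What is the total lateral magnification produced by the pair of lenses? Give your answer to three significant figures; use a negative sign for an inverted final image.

Lens 1: 1/d_i1 = 1/f_1 - 1/d_o1 = 1/4.5 - 1/13.5 = 0.14815 cm^-1, so d_i1 = 6.750 cm.
m_1 = -(6.750)/13.5 = -0.5000.
That image sits 20.250 cm in front of the second lens, so d_o2 = 20.250 cm.
Lens 2: 1/d_i2 = 1/f_2 - 1/d_o2 = 1/23 - 1/(20.250) = -0.00590 cm^-1, so d_i2 = -169.364 cm.
m_2 = -(-169.364)/(20.250) = 8.3636.
The system's lateral magnification is m_1 m_2 = (-0.5000)(8.3636) = -4.1818.

-4.18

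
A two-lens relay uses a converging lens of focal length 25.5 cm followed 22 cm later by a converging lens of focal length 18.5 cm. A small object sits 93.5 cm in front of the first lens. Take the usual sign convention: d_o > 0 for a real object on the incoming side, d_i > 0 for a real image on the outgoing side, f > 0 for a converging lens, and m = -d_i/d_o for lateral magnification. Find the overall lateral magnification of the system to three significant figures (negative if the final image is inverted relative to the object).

-0.220

Lens 1: 1/d_i1 = 1/f_1 - 1/d_o1 = 1/25.5 - 1/93.5 = 0.02852 cm^-1, so d_i1 = 35.062 cm.
m_1 = -(35.062)/93.5 = -0.3750.
This image would form 35.062 cm past lens 1, i.e. 13.062 cm beyond lens 2, so it is a virtual object for lens 2: d_o2 = 22 - 35.062 = -13.062 cm.
Lens 2: 1/d_i2 = 1/f_2 - 1/d_o2 = 1/18.5 - 1/(-13.062) = 0.13061 cm^-1, so d_i2 = 7.656 cm.
m_2 = -(7.656)/(-13.062) = 0.5861.
Total m = m_1 x m_2 = (-0.3750)(0.5861) = -0.2198.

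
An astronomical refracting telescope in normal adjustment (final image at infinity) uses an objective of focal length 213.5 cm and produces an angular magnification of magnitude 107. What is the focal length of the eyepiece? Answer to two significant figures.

|M| = f_obj/f_eye, so f_eye = f_obj/|M| = 213.5/107.0 = 1.995 cm.

2.0 cm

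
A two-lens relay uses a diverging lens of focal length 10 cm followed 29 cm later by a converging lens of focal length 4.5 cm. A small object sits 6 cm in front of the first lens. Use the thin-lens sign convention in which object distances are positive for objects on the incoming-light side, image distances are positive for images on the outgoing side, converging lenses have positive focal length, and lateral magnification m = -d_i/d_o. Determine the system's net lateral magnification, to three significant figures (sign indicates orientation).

First lens: d_i1 = 1/(1/(-10) - 1/6) = -3.750 cm.
m_1 = -(-3.750)/6 = 0.6250.
The intermediate image is virtual, 3.750 cm to the left of lens 1, so d_o2 = L - d_i1 = 29 - (-3.750) = 32.750 cm.
Second lens: d_i2 = 1/(1/4.5 - 1/(32.750)) = 5.217 cm.
m_2 = -(5.217)/(32.750) = -0.1593.
The system's lateral magnification is m_1 m_2 = (0.6250)(-0.1593) = -0.0996.

-0.0996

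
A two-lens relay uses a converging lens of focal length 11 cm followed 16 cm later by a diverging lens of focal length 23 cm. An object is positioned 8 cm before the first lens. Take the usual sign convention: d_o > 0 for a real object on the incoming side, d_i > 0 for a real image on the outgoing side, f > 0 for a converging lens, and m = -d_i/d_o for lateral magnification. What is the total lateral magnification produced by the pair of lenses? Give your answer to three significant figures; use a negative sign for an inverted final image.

1.23

Applying the thin-lens equation to the first lens, 1/11 = 1/8 + 1/d_i1, which gives d_i1 = -29.333 cm.
Its lateral magnification is m_1 = -d_i1/d_o1 = -(-29.333)/8 = 3.6667.
The intermediate image is virtual, 29.333 cm to the left of lens 1, so d_o2 = L - d_i1 = 16 - (-29.333) = 45.333 cm.
Applying the thin-lens equation again with f_2 = -23 cm and d_o2 = 45.333 cm gives d_i2 = -15.259 cm.
m_2 = -(-15.259)/(45.333) = 0.3366.
Total m = m_1 x m_2 = (3.6667)(0.3366) = 1.2341.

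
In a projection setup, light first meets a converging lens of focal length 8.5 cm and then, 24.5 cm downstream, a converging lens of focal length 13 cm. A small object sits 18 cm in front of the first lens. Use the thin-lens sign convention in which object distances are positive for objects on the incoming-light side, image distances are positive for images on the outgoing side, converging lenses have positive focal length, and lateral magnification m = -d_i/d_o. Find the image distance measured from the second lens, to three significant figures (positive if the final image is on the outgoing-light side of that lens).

Lens 1: 1/d_i1 = 1/f_1 - 1/d_o1 = 1/8.5 - 1/18 = 0.06209 cm^-1, so d_i1 = 16.105 cm.
The intermediate image is 16.105 cm to the right of lens 1, so d_o2 = L - d_i1 = 24.5 - 16.105 = 8.395 cm.
Lens 2: 1/d_i2 = 1/f_2 - 1/d_o2 = 1/13 - 1/(8.395) = -0.04220 cm^-1, so d_i2 = -23.697 cm.

-23.7 cm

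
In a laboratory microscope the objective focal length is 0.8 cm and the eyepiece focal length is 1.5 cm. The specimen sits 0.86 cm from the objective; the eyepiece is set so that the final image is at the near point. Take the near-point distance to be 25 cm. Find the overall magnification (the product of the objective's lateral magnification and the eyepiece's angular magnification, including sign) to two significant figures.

-240

Objective: 1/d_i = 1/f_obj - 1/d_o = 1/0.8 - 1/0.86 = 0.08721 cm^-1, so d_i = 11.467 cm.
m_obj = -d_i/d_o = -11.467/0.86 = -13.333.
Eyepiece angular magnification (image at near point): M_eye = 1 + D/f_e = 1 + 25/1.5 = 17.667.
Overall M = m_obj x M_eye = (-13.333)(17.667) = -235.56.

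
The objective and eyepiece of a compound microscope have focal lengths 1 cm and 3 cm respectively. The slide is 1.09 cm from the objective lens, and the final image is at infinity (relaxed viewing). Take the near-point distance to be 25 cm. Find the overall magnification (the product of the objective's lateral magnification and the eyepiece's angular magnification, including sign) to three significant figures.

Objective: 1/d_i = 1/f_obj - 1/d_o = 1/1 - 1/1.09 = 0.08257 cm^-1, so d_i = 12.111 cm.
m_obj = -d_i/d_o = -12.111/1.09 = -11.111.
Eyepiece angular magnification (image at infinity): M_eye = D/f_e = 25/3 = 8.333.
Overall M = m_obj x M_eye = (-11.111)(8.333) = -92.59.

-92.6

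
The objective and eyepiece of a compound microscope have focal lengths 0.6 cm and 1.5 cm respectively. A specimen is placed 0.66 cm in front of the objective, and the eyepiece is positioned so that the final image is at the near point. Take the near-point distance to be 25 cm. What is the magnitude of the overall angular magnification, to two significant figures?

Objective: 1/d_i = 1/f_obj - 1/d_o = 1/0.6 - 1/0.66 = 0.15152 cm^-1, so d_i = 6.600 cm.
m_obj = -d_i/d_o = -6.600/0.66 = -10.000.
Eyepiece angular magnification (image at near point): M_eye = 1 + D/f_e = 1 + 25/1.5 = 17.667.
Overall M = m_obj x M_eye = (-10.000)(17.667) = -176.67.
|M| = 176.67.

180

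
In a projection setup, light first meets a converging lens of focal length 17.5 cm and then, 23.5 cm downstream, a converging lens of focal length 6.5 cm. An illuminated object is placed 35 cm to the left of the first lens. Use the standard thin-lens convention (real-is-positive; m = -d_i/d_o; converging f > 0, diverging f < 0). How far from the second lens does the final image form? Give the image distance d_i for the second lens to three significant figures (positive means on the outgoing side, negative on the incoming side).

Applying the thin-lens equation to the first lens, 1/17.5 = 1/35 + 1/d_i1, which gives d_i1 = 35.000 cm.
This image would form 35.000 cm past lens 1, i.e. 11.500 cm beyond lens 2, so it is a virtual object for lens 2: d_o2 = 23.5 - 35.000 = -11.500 cm.
Applying the thin-lens equation again with f_2 = 6.5 cm and d_o2 = -11.500 cm gives d_i2 = 4.153 cm.

4.15 cm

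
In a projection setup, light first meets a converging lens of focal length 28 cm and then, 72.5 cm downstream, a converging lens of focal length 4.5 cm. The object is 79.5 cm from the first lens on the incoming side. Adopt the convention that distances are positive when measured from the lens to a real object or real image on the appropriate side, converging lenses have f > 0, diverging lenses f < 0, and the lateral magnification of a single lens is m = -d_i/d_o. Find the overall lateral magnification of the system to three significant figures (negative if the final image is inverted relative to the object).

0.0987

First lens: d_i1 = 1/(1/28 - 1/79.5) = 43.223 cm.
m_1 = -(43.223)/79.5 = -0.5437.
Object distance for lens 2: d_o2 = 72.5 - 43.223 = 29.277 cm.
Second lens: d_i2 = 1/(1/4.5 - 1/(29.277)) = 5.317 cm.
m_2 = -(5.317)/(29.277) = -0.1816.
Overall magnification: m = m_1 m_2 = 0.0987.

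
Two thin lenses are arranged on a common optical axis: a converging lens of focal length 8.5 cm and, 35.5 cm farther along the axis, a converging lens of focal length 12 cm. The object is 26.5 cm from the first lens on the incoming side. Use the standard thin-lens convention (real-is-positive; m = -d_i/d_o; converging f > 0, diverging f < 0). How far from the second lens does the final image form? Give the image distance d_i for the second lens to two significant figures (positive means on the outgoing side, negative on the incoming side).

25 cm

Lens 1: 1/d_i1 = 1/f_1 - 1/d_o1 = 1/8.5 - 1/26.5 = 0.07991 cm^-1, so d_i1 = 12.514 cm.
Object distance for lens 2: d_o2 = 35.5 - 12.514 = 22.986 cm.
Lens 2: 1/d_i2 = 1/f_2 - 1/d_o2 = 1/12 - 1/(22.986) = 0.03983 cm^-1, so d_i2 = 25.107 cm.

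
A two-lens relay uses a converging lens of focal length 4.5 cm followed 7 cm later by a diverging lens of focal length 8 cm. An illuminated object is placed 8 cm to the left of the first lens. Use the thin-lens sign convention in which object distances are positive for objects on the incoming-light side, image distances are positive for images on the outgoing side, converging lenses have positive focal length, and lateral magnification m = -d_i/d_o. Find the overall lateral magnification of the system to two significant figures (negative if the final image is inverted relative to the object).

Lens 1: 1/d_i1 = 1/f_1 - 1/d_o1 = 1/4.5 - 1/8 = 0.09722 cm^-1, so d_i1 = 10.286 cm.
m_1 = -(10.286)/8 = -1.2857.
Since 10.286 cm > 7 cm, the first image lies past the second lens and serves as a virtual object: d_o2 = L - d_i1 = -3.286 cm.
Lens 2: 1/d_i2 = 1/f_2 - 1/d_o2 = 1/(-8) - 1/(-3.286) = 0.17935 cm^-1, so d_i2 = 5.576 cm.
m_2 = -(5.576)/(-3.286) = 1.6970.
Total m = m_1 x m_2 = (-1.2857)(1.6970) = -2.1818.

-2.2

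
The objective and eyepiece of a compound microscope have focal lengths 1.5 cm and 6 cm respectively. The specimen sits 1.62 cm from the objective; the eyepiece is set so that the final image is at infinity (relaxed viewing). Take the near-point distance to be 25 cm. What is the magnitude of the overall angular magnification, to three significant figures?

52.1

Objective: 1/d_i = 1/f_obj - 1/d_o = 1/1.5 - 1/1.62 = 0.04938 cm^-1, so d_i = 20.250 cm.
m_obj = -d_i/d_o = -20.250/1.62 = -12.500.
Eyepiece angular magnification (image at infinity): M_eye = D/f_e = 25/6 = 4.167.
Overall M = m_obj x M_eye = (-12.500)(4.167) = -52.08.
|M| = 52.08.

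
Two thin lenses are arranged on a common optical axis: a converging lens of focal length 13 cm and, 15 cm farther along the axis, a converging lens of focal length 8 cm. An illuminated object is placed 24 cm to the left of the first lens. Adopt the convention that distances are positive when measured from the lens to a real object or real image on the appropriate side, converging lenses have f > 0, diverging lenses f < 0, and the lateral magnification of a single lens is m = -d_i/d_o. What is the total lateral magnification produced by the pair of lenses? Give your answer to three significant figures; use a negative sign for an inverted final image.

-0.443

First lens: d_i1 = 1/(1/13 - 1/24) = 28.364 cm.
m_1 = -(28.364)/24 = -1.1818.
This image would form 28.364 cm past lens 1, i.e. 13.364 cm beyond lens 2, so it is a virtual object for lens 2: d_o2 = 15 - 28.364 = -13.364 cm.
Second lens: d_i2 = 1/(1/8 - 1/(-13.364)) = 5.004 cm.
m_2 = -(5.004)/(-13.364) = 0.3745.
Overall magnification: m = m_1 m_2 = -0.4426.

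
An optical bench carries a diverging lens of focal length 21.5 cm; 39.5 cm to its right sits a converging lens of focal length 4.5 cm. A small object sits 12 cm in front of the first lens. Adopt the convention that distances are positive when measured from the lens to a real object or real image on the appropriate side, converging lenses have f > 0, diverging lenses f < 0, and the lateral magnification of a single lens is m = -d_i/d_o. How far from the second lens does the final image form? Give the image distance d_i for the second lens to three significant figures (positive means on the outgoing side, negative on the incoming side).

First lens: d_i1 = 1/(1/(-21.5) - 1/12) = -7.701 cm.
The intermediate image is virtual, 7.701 cm to the left of lens 1, so d_o2 = L - d_i1 = 39.5 - (-7.701) = 47.201 cm.
Second lens: d_i2 = 1/(1/4.5 - 1/(47.201)) = 4.974 cm.

4.97 cm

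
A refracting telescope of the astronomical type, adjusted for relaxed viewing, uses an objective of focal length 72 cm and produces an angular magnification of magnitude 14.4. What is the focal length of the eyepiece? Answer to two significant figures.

|M| = f_obj/f_eye, so f_eye = f_obj/|M| = 72/14.4 = 5.000 cm.

5.0 cm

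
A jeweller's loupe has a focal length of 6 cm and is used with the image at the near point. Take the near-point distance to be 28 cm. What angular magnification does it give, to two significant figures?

M = 1 + D/f = 1 + 28/6 = 5.667.

5.7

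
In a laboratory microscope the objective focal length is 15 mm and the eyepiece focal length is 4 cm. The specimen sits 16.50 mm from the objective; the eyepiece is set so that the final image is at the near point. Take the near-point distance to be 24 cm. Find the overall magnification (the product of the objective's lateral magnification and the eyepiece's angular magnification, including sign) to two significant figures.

Convert to cm: f_obj = 15 mm = 1.5 cm; d_o = 16.50 mm = 1.65 cm.
Objective: 1/d_i = 1/f_obj - 1/d_o = 1/1.5 - 1/1.65 = 0.06061 cm^-1, so d_i = 16.500 cm.
m_obj = -d_i/d_o = -16.500/1.65 = -10.000.
Eyepiece angular magnification (image at near point): M_eye = 1 + D/f_e = 1 + 24/4 = 7.000.
Overall M = m_obj x M_eye = (-10.000)(7.000) = -70.00.

-70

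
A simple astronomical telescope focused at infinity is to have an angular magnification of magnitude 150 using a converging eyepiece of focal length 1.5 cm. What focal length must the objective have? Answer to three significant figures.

|M| = f_obj/|f_eye|, so f_obj = |M| x |f_eye| = 150.0 x 1.5 = 225.000 cm.

225 cm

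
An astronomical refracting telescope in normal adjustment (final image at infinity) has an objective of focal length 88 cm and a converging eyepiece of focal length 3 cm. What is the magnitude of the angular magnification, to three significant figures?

|M| = f_obj/|f_eye| = 88/3 = 29.333.

29.3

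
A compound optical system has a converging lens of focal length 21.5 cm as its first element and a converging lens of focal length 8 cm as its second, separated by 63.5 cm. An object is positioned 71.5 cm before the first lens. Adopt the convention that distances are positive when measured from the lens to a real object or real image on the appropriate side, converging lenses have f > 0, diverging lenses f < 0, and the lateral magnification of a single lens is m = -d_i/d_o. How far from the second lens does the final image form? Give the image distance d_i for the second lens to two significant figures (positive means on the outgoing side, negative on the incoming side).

Lens 1: 1/d_i1 = 1/f_1 - 1/d_o1 = 1/21.5 - 1/71.5 = 0.03253 cm^-1, so d_i1 = 30.745 cm.
Object distance for lens 2: d_o2 = 63.5 - 30.745 = 32.755 cm.
Lens 2: 1/d_i2 = 1/f_2 - 1/d_o2 = 1/8 - 1/(32.755) = 0.09447 cm^-1, so d_i2 = 10.585 cm.

11 cm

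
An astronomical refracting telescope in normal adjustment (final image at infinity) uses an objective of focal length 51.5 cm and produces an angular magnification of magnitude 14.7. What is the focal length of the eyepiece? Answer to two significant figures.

3.5 cm

|M| = f_obj/f_eye, so f_eye = f_obj/|M| = 51.5/14.7 = 3.503 cm.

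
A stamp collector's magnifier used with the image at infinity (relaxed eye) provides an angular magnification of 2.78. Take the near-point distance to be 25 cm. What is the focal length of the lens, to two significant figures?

For the image at infinity, M = D/f.
f = D/M = 25/2.78 = 8.993 cm.

9.0 cm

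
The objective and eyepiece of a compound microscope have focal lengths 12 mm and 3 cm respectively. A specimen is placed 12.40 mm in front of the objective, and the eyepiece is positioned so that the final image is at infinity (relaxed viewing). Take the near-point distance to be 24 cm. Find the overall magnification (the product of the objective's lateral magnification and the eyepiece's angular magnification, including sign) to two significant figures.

-240

Convert to cm: f_obj = 12 mm = 1.2 cm; d_o = 12.40 mm = 1.24 cm.
Objective: 1/d_i = 1/f_obj - 1/d_o = 1/1.2 - 1/1.24 = 0.02688 cm^-1, so d_i = 37.200 cm.
m_obj = -d_i/d_o = -37.200/1.24 = -30.000.
Eyepiece angular magnification (image at infinity): M_eye = D/f_e = 24/3 = 8.000.
Overall M = m_obj x M_eye = (-30.000)(8.000) = -240.00.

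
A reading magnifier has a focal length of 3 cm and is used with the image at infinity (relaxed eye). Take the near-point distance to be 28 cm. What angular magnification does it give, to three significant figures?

9.33

M = D/f = 28/3 = 9.333.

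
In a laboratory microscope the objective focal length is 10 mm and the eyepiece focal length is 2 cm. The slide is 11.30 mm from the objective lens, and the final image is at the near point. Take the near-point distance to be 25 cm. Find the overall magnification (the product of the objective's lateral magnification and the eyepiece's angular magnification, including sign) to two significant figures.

-100

Convert to cm: f_obj = 10 mm = 1 cm; d_o = 11.30 mm = 1.13 cm.
Objective: 1/d_i = 1/f_obj - 1/d_o = 1/1 - 1/1.13 = 0.11504 cm^-1, so d_i = 8.692 cm.
m_obj = -d_i/d_o = -8.692/1.13 = -7.692.
Eyepiece angular magnification (image at near point): M_eye = 1 + D/f_e = 1 + 25/2 = 13.500.
Overall M = m_obj x M_eye = (-7.692)(13.500) = -103.85.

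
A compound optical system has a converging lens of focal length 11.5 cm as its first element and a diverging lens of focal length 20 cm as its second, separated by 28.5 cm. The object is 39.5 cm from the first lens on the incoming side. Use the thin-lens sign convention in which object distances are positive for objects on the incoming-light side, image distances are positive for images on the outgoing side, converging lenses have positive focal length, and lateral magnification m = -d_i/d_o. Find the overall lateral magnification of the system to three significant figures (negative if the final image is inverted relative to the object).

Lens 1: 1/d_i1 = 1/f_1 - 1/d_o1 = 1/11.5 - 1/39.5 = 0.06164 cm^-1, so d_i1 = 16.223 cm.
m_1 = -(16.223)/39.5 = -0.4107.
That image sits 12.277 cm in front of the second lens, so d_o2 = 12.277 cm.
Lens 2: 1/d_i2 = 1/f_2 - 1/d_o2 = 1/(-20) - 1/(12.277) = -0.13145 cm^-1, so d_i2 = -7.607 cm.
m_2 = -(-7.607)/(12.277) = 0.6196.
Overall magnification: m = m_1 m_2 = -0.2545.

-0.254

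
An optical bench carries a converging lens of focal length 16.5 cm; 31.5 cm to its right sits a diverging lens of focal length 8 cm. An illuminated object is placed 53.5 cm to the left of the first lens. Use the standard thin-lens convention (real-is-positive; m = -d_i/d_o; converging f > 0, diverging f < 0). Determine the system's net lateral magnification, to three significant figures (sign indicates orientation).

First lens: d_i1 = 1/(1/16.5 - 1/53.5) = 23.858 cm.
m_1 = -(23.858)/53.5 = -0.4459.
The intermediate image is 23.858 cm to the right of lens 1, so d_o2 = L - d_i1 = 31.5 - 23.858 = 7.642 cm.
Second lens: d_i2 = 1/(1/(-8) - 1/(7.642)) = -3.908 cm.
m_2 = -(-3.908)/(7.642) = 0.5114.
The system's lateral magnification is m_1 m_2 = (-0.4459)(0.5114) = -0.2281.

-0.228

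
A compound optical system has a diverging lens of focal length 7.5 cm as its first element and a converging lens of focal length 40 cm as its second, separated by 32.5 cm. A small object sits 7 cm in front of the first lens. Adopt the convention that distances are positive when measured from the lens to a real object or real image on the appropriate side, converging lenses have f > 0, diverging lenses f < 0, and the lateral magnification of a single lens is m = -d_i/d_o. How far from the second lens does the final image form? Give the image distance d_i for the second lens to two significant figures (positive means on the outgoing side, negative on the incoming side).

First lens: d_i1 = 1/(1/(-7.5) - 1/7) = -3.621 cm.
With d_i1 < 0 the first image is virtual and lies on the object side; the object distance for lens 2 is d_o2 = 32.5 - (-3.621) = 36.121 cm.
Second lens: d_i2 = 1/(1/40 - 1/(36.121)) = -372.444 cm.

-370 cm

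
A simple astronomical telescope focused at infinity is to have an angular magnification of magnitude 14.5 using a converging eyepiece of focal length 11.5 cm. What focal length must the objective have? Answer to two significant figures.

|M| = f_obj/|f_eye|, so f_obj = |M| x |f_eye| = 14.5 x 11.5 = 166.750 cm.

170 cm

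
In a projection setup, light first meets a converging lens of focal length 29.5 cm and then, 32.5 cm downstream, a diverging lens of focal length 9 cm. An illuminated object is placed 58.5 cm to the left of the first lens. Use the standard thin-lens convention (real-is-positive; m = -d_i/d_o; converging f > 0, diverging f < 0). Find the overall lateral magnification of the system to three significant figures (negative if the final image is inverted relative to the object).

First lens: d_i1 = 1/(1/29.5 - 1/58.5) = 59.509 cm.
m_1 = -(59.509)/58.5 = -1.0172.
This image would form 59.509 cm past lens 1, i.e. 27.009 cm beyond lens 2, so it is a virtual object for lens 2: d_o2 = 32.5 - 59.509 = -27.009 cm.
Second lens: d_i2 = 1/(1/(-9) - 1/(-27.009)) = -13.498 cm.
m_2 = -(-13.498)/(-27.009) = -0.4998.
Overall magnification: m = m_1 m_2 = 0.5084.

0.508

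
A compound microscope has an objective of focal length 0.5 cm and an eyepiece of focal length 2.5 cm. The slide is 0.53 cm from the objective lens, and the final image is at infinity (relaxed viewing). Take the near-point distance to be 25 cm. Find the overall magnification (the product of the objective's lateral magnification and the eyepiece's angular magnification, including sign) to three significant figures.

Objective: 1/d_i = 1/f_obj - 1/d_o = 1/0.5 - 1/0.53 = 0.11321 cm^-1, so d_i = 8.833 cm.
m_obj = -d_i/d_o = -8.833/0.53 = -16.667.
Eyepiece angular magnification (image at infinity): M_eye = D/f_e = 25/2.5 = 10.000.
Overall M = m_obj x M_eye = (-16.667)(10.000) = -166.67.

-167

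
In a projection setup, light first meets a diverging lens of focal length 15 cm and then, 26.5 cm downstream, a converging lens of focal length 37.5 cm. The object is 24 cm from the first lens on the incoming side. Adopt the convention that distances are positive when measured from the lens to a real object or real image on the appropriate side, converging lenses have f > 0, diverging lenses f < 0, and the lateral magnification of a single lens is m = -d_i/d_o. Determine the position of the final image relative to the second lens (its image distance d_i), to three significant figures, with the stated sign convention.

Lens 1: 1/d_i1 = 1/f_1 - 1/d_o1 = 1/(-15) - 1/24 = -0.10833 cm^-1, so d_i1 = -9.231 cm.
With d_i1 < 0 the first image is virtual and lies on the object side; the object distance for lens 2 is d_o2 = 26.5 - (-9.231) = 35.731 cm.
Lens 2: 1/d_i2 = 1/f_2 - 1/d_o2 = 1/37.5 - 1/(35.731) = -0.00132 cm^-1, so d_i2 = -757.337 cm.

-757 cm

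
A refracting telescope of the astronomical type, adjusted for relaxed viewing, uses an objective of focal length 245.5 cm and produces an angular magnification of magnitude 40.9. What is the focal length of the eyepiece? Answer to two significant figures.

6.0 cm

|M| = f_obj/f_eye, so f_eye = f_obj/|M| = 245.5/40.9 = 6.002 cm.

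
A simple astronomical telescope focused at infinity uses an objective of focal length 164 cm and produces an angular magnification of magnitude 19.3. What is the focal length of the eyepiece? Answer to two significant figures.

8.5 cm

|M| = f_obj/f_eye, so f_eye = f_obj/|M| = 164/19.3 = 8.497 cm.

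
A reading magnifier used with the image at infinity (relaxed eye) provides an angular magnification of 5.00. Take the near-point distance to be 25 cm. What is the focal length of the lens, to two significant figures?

For the image at infinity, M = D/f.
f = D/M = 25/5.0 = 5.000 cm.

5.0 cm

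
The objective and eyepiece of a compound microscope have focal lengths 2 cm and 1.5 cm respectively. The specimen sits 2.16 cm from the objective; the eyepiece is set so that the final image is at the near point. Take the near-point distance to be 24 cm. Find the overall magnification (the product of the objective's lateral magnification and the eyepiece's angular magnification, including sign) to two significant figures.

-210

Objective: 1/d_i = 1/f_obj - 1/d_o = 1/2 - 1/2.16 = 0.03704 cm^-1, so d_i = 27.000 cm.
m_obj = -d_i/d_o = -27.000/2.16 = -12.500.
Eyepiece angular magnification (image at near point): M_eye = 1 + D/f_e = 1 + 24/1.5 = 17.000.
Overall M = m_obj x M_eye = (-12.500)(17.000) = -212.50.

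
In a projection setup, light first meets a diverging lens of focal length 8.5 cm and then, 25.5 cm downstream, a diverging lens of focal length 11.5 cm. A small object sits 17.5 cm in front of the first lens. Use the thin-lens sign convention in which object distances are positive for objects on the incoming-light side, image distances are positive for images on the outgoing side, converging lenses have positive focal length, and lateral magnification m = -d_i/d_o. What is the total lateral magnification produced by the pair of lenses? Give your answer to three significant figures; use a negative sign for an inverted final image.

0.0880

First lens: d_i1 = 1/(1/(-8.5) - 1/17.5) = -5.721 cm.
m_1 = -(-5.721)/17.5 = 0.3269.
With d_i1 < 0 the first image is virtual and lies on the object side; the object distance for lens 2 is d_o2 = 25.5 - (-5.721) = 31.221 cm.
Second lens: d_i2 = 1/(1/(-11.5) - 1/(31.221)) = -8.404 cm.
m_2 = -(-8.404)/(31.221) = 0.2692.
Overall magnification: m = m_1 m_2 = 0.0880.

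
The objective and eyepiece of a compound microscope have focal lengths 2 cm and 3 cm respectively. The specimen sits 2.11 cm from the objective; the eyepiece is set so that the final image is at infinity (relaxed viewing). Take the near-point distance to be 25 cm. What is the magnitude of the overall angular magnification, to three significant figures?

152

Objective: 1/d_i = 1/f_obj - 1/d_o = 1/2 - 1/2.11 = 0.02607 cm^-1, so d_i = 38.364 cm.
m_obj = -d_i/d_o = -38.364/2.11 = -18.182.
Eyepiece angular magnification (image at infinity): M_eye = D/f_e = 25/3 = 8.333.
Overall M = m_obj x M_eye = (-18.182)(8.333) = -151.52.
|M| = 151.52.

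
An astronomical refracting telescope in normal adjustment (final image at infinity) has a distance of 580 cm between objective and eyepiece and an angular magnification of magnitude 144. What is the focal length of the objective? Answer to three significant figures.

576 cm

In normal adjustment the tube length equals f_obj + f_eye and |M| = f_obj/f_eye.
So f_obj = 144 f_eye and 144 f_eye + f_eye = 580 cm, giving f_eye = 580/145 = 4.000 cm and f_obj = 576.000 cm.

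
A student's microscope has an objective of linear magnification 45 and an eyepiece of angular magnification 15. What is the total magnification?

675

The overall magnification of a compound microscope is the product of the objective and eyepiece magnifications:
M = M_obj x M_eye = 45 x 15 = 675.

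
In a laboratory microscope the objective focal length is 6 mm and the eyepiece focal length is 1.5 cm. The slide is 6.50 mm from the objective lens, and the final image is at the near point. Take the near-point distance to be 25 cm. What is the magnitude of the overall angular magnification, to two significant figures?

210

Convert to cm: f_obj = 6 mm = 0.6 cm; d_o = 6.50 mm = 0.65 cm.
Objective: 1/d_i = 1/f_obj - 1/d_o = 1/0.6 - 1/0.65 = 0.12821 cm^-1, so d_i = 7.800 cm.
m_obj = -d_i/d_o = -7.800/0.65 = -12.000.
Eyepiece angular magnification (image at near point): M_eye = 1 + D/f_e = 1 + 25/1.5 = 17.667.
Overall M = m_obj x M_eye = (-12.000)(17.667) = -212.00.
|M| = 212.00.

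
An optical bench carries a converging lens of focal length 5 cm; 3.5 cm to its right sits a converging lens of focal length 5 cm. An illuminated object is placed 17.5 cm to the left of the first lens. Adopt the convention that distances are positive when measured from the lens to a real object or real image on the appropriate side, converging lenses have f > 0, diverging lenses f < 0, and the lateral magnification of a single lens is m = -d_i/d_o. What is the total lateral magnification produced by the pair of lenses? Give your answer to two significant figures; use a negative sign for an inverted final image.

Applying the thin-lens equation to the first lens, 1/5 = 1/17.5 + 1/d_i1, which gives d_i1 = 7.000 cm.
Its lateral magnification is m_1 = -d_i1/d_o1 = -(7.000)/17.5 = -0.4000.
Since 7.000 cm > 3.5 cm, the first image lies past the second lens and serves as a virtual object: d_o2 = L - d_i1 = -3.500 cm.
Applying the thin-lens equation again with f_2 = 5 cm and d_o2 = -3.500 cm gives d_i2 = 2.059 cm.
m_2 = -(2.059)/(-3.500) = 0.5882.
Overall magnification: m = m_1 m_2 = -0.2353.

-0.24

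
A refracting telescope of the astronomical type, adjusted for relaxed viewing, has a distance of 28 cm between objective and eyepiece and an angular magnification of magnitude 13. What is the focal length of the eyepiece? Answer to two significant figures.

2.0 cm

In normal adjustment the tube length equals f_obj + f_eye and |M| = f_obj/f_eye.
So f_obj = 13 f_eye and 13 f_eye + f_eye = 28 cm, giving f_eye = 28/14 = 2.000 cm and f_obj = 26.000 cm.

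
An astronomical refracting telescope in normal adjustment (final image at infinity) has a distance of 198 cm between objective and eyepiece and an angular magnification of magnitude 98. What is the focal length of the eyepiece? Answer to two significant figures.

In normal adjustment the tube length equals f_obj + f_eye and |M| = f_obj/f_eye.
So f_obj = 98 f_eye and 98 f_eye + f_eye = 198 cm, giving f_eye = 198/99 = 2.000 cm and f_obj = 196.000 cm.

2.0 cm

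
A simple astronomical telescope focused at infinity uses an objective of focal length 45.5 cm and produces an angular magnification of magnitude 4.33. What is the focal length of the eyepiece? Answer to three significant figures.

10.5 cm

|M| = f_obj/f_eye, so f_eye = f_obj/|M| = 45.5/4.33 = 10.508 cm.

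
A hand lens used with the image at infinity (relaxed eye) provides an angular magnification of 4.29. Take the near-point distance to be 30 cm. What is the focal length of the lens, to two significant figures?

7.0 cm

For the image at infinity, M = D/f.
f = D/M = 30/4.29 = 6.993 cm.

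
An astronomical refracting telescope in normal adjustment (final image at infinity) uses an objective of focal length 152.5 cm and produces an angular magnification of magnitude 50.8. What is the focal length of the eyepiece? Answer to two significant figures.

3.0 cm

|M| = f_obj/f_eye, so f_eye = f_obj/|M| = 152.5/50.8 = 3.002 cm.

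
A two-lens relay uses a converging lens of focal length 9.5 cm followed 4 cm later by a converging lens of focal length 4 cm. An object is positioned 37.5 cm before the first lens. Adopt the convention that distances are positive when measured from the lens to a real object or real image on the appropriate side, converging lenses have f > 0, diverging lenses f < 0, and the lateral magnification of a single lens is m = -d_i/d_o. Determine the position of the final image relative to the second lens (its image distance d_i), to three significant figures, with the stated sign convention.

Applying the thin-lens equation to the first lens, 1/9.5 = 1/37.5 + 1/d_i1, which gives d_i1 = 12.723 cm.
Since 12.723 cm > 4 cm, the first image lies past the second lens and serves as a virtual object: d_o2 = L - d_i1 = -8.723 cm.
Applying the thin-lens equation again with f_2 = 4 cm and d_o2 = -8.723 cm gives d_i2 = 2.742 cm.

2.74 cm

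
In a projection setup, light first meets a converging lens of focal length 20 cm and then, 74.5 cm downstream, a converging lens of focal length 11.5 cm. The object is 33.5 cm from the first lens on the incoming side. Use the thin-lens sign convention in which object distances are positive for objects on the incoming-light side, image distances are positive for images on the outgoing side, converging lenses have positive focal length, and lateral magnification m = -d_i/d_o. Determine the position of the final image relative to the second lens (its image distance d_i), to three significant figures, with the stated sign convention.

First lens: d_i1 = 1/(1/20 - 1/33.5) = 49.630 cm.
Object distance for lens 2: d_o2 = 74.5 - 49.630 = 24.870 cm.
Second lens: d_i2 = 1/(1/11.5 - 1/(24.870)) = 21.391 cm.

21.4 cm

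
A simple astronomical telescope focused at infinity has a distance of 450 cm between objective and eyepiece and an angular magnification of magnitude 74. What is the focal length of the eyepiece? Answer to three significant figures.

In normal adjustment the tube length equals f_obj + f_eye and |M| = f_obj/f_eye.
So f_obj = 74 f_eye and 74 f_eye + f_eye = 450 cm, giving f_eye = 450/75 = 6.000 cm and f_obj = 444.000 cm.

6.00 cm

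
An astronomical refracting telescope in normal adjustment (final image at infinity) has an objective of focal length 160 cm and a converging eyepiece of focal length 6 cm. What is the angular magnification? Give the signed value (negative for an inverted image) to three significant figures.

M = -f_obj/f_eye = -160/(6) = -26.667.

-26.7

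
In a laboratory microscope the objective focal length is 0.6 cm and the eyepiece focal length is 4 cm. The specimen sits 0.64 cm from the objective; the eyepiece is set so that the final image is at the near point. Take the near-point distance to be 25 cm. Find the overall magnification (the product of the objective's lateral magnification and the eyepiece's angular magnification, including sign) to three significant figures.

Objective: 1/d_i = 1/f_obj - 1/d_o = 1/0.6 - 1/0.64 = 0.10417 cm^-1, so d_i = 9.600 cm.
m_obj = -d_i/d_o = -9.600/0.64 = -15.000.
Eyepiece angular magnification (image at near point): M_eye = 1 + D/f_e = 1 + 25/4 = 7.250.
Overall M = m_obj x M_eye = (-15.000)(7.250) = -108.75.

-109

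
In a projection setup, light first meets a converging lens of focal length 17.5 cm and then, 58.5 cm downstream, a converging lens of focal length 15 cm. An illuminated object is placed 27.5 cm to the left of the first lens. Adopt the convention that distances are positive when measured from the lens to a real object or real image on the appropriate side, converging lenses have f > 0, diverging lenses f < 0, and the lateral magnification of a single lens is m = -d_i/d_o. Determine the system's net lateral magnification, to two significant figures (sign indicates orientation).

-5.7

Lens 1: 1/d_i1 = 1/f_1 - 1/d_o1 = 1/17.5 - 1/27.5 = 0.02078 cm^-1, so d_i1 = 48.125 cm.
m_1 = -(48.125)/27.5 = -1.7500.
That image sits 10.375 cm in front of the second lens, so d_o2 = 10.375 cm.
Lens 2: 1/d_i2 = 1/f_2 - 1/d_o2 = 1/15 - 1/(10.375) = -0.02972 cm^-1, so d_i2 = -33.649 cm.
m_2 = -(-33.649)/(10.375) = 3.2432.
The system's lateral magnification is m_1 m_2 = (-1.7500)(3.2432) = -5.6757.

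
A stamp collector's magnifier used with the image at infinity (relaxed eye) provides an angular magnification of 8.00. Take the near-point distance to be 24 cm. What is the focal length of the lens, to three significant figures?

For the image at infinity, M = D/f.
f = D/M = 24/8.0 = 3.000 cm.

3.00 cm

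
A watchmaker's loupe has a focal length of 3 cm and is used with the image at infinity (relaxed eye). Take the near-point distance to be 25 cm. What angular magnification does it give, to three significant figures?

8.33

M = D/f = 25/3 = 8.333.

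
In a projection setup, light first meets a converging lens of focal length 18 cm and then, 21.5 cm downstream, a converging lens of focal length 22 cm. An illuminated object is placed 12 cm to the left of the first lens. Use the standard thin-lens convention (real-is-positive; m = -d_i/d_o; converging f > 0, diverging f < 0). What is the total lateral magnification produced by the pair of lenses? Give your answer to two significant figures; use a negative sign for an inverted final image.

First lens: d_i1 = 1/(1/18 - 1/12) = -36.000 cm.
m_1 = -(-36.000)/12 = 3.0000.
With d_i1 < 0 the first image is virtual and lies on the object side; the object distance for lens 2 is d_o2 = 21.5 - (-36.000) = 57.500 cm.
Second lens: d_i2 = 1/(1/22 - 1/(57.500)) = 35.634 cm.
m_2 = -(35.634)/(57.500) = -0.6197.
Overall magnification: m = m_1 m_2 = -1.8592.

-1.9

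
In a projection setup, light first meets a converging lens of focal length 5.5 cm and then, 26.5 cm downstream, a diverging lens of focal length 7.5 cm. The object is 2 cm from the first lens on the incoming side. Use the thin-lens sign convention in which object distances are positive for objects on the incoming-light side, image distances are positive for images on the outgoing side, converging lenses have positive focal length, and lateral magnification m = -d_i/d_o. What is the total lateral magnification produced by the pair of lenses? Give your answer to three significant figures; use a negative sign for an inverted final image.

Lens 1: 1/d_i1 = 1/f_1 - 1/d_o1 = 1/5.5 - 1/2 = -0.31818 cm^-1, so d_i1 = -3.143 cm.
m_1 = -(-3.143)/2 = 1.5714.
With d_i1 < 0 the first image is virtual and lies on the object side; the object distance for lens 2 is d_o2 = 26.5 - (-3.143) = 29.643 cm.
Lens 2: 1/d_i2 = 1/f_2 - 1/d_o2 = 1/(-7.5) - 1/(29.643) = -0.16707 cm^-1, so d_i2 = -5.986 cm.
m_2 = -(-5.986)/(29.643) = 0.2019.
Overall magnification: m = m_1 m_2 = 0.3173.

0.317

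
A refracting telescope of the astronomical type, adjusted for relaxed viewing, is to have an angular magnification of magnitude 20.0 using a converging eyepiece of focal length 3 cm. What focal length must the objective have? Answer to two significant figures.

60 cm

|M| = f_obj/|f_eye|, so f_obj = |M| x |f_eye| = 20.0 x 3 = 60.000 cm.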